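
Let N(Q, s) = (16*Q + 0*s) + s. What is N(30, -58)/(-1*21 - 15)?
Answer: -211/18 ≈ -11.722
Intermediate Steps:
N(Q, s) = s + 16*Q (N(Q, s) = (16*Q + 0) + s = 16*Q + s = s + 16*Q)
N(30, -58)/(-1*21 - 15) = (-58 + 16*30)/(-1*21 - 15) = (-58 + 480)/(-21 - 15) = 422/(-36) = -1/36*422 = -211/18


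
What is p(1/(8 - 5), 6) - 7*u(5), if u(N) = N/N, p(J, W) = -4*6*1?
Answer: -31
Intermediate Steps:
p(J, W) = -24 (p(J, W) = -24*1 = -24)
u(N) = 1
p(1/(8 - 5), 6) - 7*u(5) = -24 - 7*1 = -24 - 7 = -31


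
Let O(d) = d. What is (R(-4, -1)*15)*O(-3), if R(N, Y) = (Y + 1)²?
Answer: 0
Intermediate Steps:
R(N, Y) = (1 + Y)²
(R(-4, -1)*15)*O(-3) = ((1 - 1)²*15)*(-3) = (0²*15)*(-3) = (0*15)*(-3) = 0*(-3) = 0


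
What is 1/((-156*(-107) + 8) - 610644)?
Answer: -1/593944 ≈ -1.6837e-6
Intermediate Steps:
1/((-156*(-107) + 8) - 610644) = 1/((16692 + 8) - 610644) = 1/(16700 - 610644) = 1/(-593944) = -1/593944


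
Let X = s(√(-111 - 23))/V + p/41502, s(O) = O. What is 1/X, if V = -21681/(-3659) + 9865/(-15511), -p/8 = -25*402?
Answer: 62335182804475958331200/274872454488509987201889 - 407582467221783153426058*I*√134/18416454450730169142526563 ≈ 0.22678 - 0.25619*I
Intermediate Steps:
p = 80400 (p = -(-200)*402 = -8*(-10050) = 80400)
V = 300197956/56754749 (V = -21681*(-1/3659) + 9865*(-1/15511) = 21681/3659 - 9865/15511 = 300197956/56754749 ≈ 5.2894)
X = 13400/6917 + 56754749*I*√134/300197956 (X = √(-111 - 23)/(300197956/56754749) + 80400/41502 = √(-134)*(56754749/300197956) + 80400*(1/41502) = (I*√134)*(56754749/300197956) + 13400/6917 = 56754749*I*√134/300197956 + 13400/6917 = 13400/6917 + 56754749*I*√134/300197956 ≈ 1.9373 + 2.1885*I)
1/X = 1/(13400/6917 + 56754749*I*√134/300197956)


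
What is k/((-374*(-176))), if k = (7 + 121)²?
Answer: 512/2057 ≈ 0.24891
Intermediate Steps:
k = 16384 (k = 128² = 16384)
k/((-374*(-176))) = 16384/((-374*(-176))) = 16384/65824 = 16384*(1/65824) = 512/2057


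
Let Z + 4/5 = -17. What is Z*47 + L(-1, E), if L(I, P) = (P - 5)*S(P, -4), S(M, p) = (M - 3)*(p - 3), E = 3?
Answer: -4183/5 ≈ -836.60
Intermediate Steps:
Z = -89/5 (Z = -4/5 - 17 = -89/5 ≈ -17.800)
S(M, p) = (-3 + M)*(-3 + p)
L(I, P) = (-5 + P)*(21 - 7*P) (L(I, P) = (P - 5)*(9 - 3*P - 3*(-4) + P*(-4)) = (-5 + P)*(9 - 3*P + 12 - 4*P) = (-5 + P)*(21 - 7*P))
Z*47 + L(-1, E) = -89/5*47 + 7*(-5 + 3)*(3 - 1*3) = -4183/5 + 7*(-2)*(3 - 3) = -4183/5 + 7*(-2)*0 = -4183/5 + 0 = -4183/5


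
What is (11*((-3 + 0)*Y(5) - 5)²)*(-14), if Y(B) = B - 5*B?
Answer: -465850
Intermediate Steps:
Y(B) = -4*B
(11*((-3 + 0)*Y(5) - 5)²)*(-14) = (11*((-3 + 0)*(-4*5) - 5)²)*(-14) = (11*(-3*(-20) - 5)²)*(-14) = (11*(60 - 5)²)*(-14) = (11*55²)*(-14) = (11*3025)*(-14) = 33275*(-14) = -465850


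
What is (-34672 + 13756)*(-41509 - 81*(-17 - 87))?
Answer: 692005860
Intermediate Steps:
(-34672 + 13756)*(-41509 - 81*(-17 - 87)) = -20916*(-41509 - 81*(-104)) = -20916*(-41509 + 8424) = -20916*(-33085) = 692005860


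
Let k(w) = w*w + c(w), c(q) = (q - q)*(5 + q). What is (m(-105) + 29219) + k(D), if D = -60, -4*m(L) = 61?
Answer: 131215/4 ≈ 32804.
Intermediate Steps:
m(L) = -61/4 (m(L) = -1/4*61 = -61/4)
c(q) = 0 (c(q) = 0*(5 + q) = 0)
k(w) = w**2 (k(w) = w*w + 0 = w**2 + 0 = w**2)
(m(-105) + 29219) + k(D) = (-61/4 + 29219) + (-60)**2 = 116815/4 + 3600 = 131215/4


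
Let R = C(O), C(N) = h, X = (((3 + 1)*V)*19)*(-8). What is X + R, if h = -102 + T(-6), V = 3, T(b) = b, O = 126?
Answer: -1932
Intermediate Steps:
h = -108 (h = -102 - 6 = -108)
X = -1824 (X = (((3 + 1)*3)*19)*(-8) = ((4*3)*19)*(-8) = (12*19)*(-8) = 228*(-8) = -1824)
C(N) = -108
R = -108
X + R = -1824 - 108 = -1932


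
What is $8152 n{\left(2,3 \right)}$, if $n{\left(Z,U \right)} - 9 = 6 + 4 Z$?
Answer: $187496$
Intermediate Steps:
$n{\left(Z,U \right)} = 15 + 4 Z$ ($n{\left(Z,U \right)} = 9 + \left(6 + 4 Z\right) = 15 + 4 Z$)
$8152 n{\left(2,3 \right)} = 8152 \left(15 + 4 \cdot 2\right) = 8152 \left(15 + 8\right) = 8152 \cdot 23 = 187496$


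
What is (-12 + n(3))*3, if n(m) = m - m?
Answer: -36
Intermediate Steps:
n(m) = 0
(-12 + n(3))*3 = (-12 + 0)*3 = -12*3 = -36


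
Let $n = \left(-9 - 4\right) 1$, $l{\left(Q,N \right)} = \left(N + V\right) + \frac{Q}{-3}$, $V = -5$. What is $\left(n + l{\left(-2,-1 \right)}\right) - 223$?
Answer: $- \frac{724}{3} \approx -241.33$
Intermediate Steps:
$l{\left(Q,N \right)} = -5 + N - \frac{Q}{3}$ ($l{\left(Q,N \right)} = \left(N - 5\right) + \frac{Q}{-3} = \left(-5 + N\right) + Q \left(- \frac{1}{3}\right) = \left(-5 + N\right) - \frac{Q}{3} = -5 + N - \frac{Q}{3}$)
$n = -13$ ($n = \left(-13\right) 1 = -13$)
$\left(n + l{\left(-2,-1 \right)}\right) - 223 = \left(-13 - \frac{16}{3}\right) - 223 = - \frac{55}{3} - 223 = - \frac{724}{3}$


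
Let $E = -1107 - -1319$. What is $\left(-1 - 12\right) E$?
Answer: $-2756$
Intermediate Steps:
$E = 212$ ($E = -1107 + 1319 = 212$)
$\left(-1 - 12\right) E = \left(-1 - 12\right) 212 = \left(-13\right) 212 = -2756$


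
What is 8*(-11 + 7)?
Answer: -32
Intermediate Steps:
8*(-11 + 7) = 8*(-4) = -32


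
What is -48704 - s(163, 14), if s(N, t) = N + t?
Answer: -48881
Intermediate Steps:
-48704 - s(163, 14) = -48704 - (163 + 14) = -48704 - 1*177 = -48704 - 177 = -48881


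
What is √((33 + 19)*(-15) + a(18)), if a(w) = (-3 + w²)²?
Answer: √102261 ≈ 319.78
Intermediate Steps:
√((33 + 19)*(-15) + a(18)) = √((33 + 19)*(-15) + (-3 + 18²)²) = √(52*(-15) + (-3 + 324)²) = √(-780 + 321²) = √(-780 + 103041) = √102261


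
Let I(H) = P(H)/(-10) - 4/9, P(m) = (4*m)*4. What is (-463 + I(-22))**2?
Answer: 371371441/2025 ≈ 1.8339e+5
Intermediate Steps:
P(m) = 16*m
I(H) = -4/9 - 8*H/5 (I(H) = (16*H)/(-10) - 4/9 = (16*H)*(-1/10) - 4*1/9 = -8*H/5 - 4/9 = -4/9 - 8*H/5)
(-463 + I(-22))**2 = (-463 + (-4/9 - 8/5*(-22)))**2 = (-463 + (-4/9 + 176/5))**2 = (-463 + 1564/45)**2 = (-19271/45)**2 = 371371441/2025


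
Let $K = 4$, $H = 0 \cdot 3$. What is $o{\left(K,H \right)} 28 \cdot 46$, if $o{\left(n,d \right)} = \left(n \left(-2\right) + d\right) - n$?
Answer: $-15456$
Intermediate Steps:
$H = 0$
$o{\left(n,d \right)} = d - 3 n$ ($o{\left(n,d \right)} = \left(- 2 n + d\right) - n = \left(d - 2 n\right) - n = d - 3 n$)
$o{\left(K,H \right)} 28 \cdot 46 = \left(0 - 12\right) 28 \cdot 46 = \left(-12\right) 28 \cdot 46 = \left(-336\right) 46 = -15456$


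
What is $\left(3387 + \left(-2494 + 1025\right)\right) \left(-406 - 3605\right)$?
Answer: $-7693098$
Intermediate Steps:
$\left(3387 + \left(-2494 + 1025\right)\right) \left(-406 - 3605\right) = \left(3387 - 1469\right) \left(-4011\right) = 1918 \left(-4011\right) = -7693098$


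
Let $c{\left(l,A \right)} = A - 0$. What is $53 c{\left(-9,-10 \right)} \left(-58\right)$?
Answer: $30740$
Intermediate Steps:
$c{\left(l,A \right)} = A$ ($c{\left(l,A \right)} = A + 0 = A$)
$53 c{\left(-9,-10 \right)} \left(-58\right) = 53 \left(-10\right) \left(-58\right) = \left(-530\right) \left(-58\right) = 30740$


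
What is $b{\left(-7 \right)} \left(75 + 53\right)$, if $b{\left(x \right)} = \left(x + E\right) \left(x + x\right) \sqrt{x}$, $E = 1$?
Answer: $10752 i \sqrt{7} \approx 28447.0 i$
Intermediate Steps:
$b{\left(x \right)} = 2 x^{\frac{3}{2}} \left(1 + x\right)$ ($b{\left(x \right)} = \left(x + 1\right) \left(x + x\right) \sqrt{x} = \left(1 + x\right) 2 x \sqrt{x} = 2 x \left(1 + x\right) \sqrt{x} = 2 x^{\frac{3}{2}} \left(1 + x\right)$)
$b{\left(-7 \right)} \left(75 + 53\right) = 2 \left(-7\right)^{\frac{3}{2}} \left(1 - 7\right) \left(75 + 53\right) = 2 \left(- 7 i \sqrt{7}\right) \left(-6\right) 128 = 84 i \sqrt{7} \cdot 128 = 10752 i \sqrt{7}$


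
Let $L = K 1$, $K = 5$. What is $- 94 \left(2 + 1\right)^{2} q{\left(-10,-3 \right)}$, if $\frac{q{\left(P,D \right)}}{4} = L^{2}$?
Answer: $-84600$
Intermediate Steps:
$L = 5$ ($L = 5 \cdot 1 = 5$)
$q{\left(P,D \right)} = 100$ ($q{\left(P,D \right)} = 4 \cdot 5^{2} = 4 \cdot 25 = 100$)
$- 94 \left(2 + 1\right)^{2} q{\left(-10,-3 \right)} = - 94 \left(2 + 1\right)^{2} \cdot 100 = - 94 \cdot 3^{2} \cdot 100 = \left(-94\right) 9 \cdot 100 = \left(-846\right) 100 = -84600$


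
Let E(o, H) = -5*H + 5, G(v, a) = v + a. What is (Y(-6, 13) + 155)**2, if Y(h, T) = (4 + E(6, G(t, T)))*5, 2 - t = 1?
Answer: 22500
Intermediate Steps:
t = 1 (t = 2 - 1*1 = 2 - 1 = 1)
G(v, a) = a + v
E(o, H) = 5 - 5*H
Y(h, T) = 20 - 25*T (Y(h, T) = (4 + (5 - 5*(T + 1)))*5 = (4 + (5 - 5*(1 + T)))*5 = (4 + (5 + (-5 - 5*T)))*5 = (4 - 5*T)*5 = 20 - 25*T)
(Y(-6, 13) + 155)**2 = ((20 - 25*13) + 155)**2 = ((20 - 325) + 155)**2 = (-305 + 155)**2 = (-150)**2 = 22500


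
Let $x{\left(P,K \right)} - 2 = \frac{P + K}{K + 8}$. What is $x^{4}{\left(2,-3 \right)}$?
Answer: $\frac{6561}{625} \approx 10.498$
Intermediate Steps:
$x{\left(P,K \right)} = 2 + \frac{K + P}{8 + K}$ ($x{\left(P,K \right)} = 2 + \frac{P + K}{K + 8} = 2 + \frac{K + P}{8 + K}$)
$x^{4}{\left(2,-3 \right)} = \left(\frac{16 + 2 + 3 \left(-3\right)}{8 - 3}\right)^{4} = \left(\frac{16 + 2 - 9}{5}\right)^{4} = \left(\frac{1}{5} \cdot 9\right)^{4} = \left(\frac{9}{5}\right)^{4} = \frac{6561}{625}$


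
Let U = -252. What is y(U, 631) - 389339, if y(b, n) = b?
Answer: -389591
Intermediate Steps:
y(U, 631) - 389339 = -252 - 389339 = -389591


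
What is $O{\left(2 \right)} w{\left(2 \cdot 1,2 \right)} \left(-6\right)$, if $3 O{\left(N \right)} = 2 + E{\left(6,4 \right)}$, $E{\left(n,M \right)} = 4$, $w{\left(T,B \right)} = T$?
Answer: $-24$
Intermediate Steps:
$O{\left(N \right)} = 2$ ($O{\left(N \right)} = \frac{2 + 4}{3} = \frac{1}{3} \cdot 6 = 2$)
$O{\left(2 \right)} w{\left(2 \cdot 1,2 \right)} \left(-6\right) = 2 \cdot 2 \cdot 1 \left(-6\right) = 2 \cdot 2 \left(-6\right) = 4 \left(-6\right) = -24$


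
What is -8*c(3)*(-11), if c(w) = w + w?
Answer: 528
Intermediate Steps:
c(w) = 2*w
-8*c(3)*(-11) = -16*3*(-11) = -8*6*(-11) = -48*(-11) = 528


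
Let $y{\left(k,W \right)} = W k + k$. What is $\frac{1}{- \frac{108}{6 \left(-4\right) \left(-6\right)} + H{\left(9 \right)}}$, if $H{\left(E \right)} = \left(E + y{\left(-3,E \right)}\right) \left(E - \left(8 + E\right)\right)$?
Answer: $\frac{4}{669} \approx 0.0059791$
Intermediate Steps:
$y{\left(k,W \right)} = k + W k$
$H{\left(E \right)} = 24 + 16 E$ ($H{\left(E \right)} = \left(E - 3 \left(1 + E\right)\right) \left(E - \left(8 + E\right)\right) = \left(E - \left(3 + 3 E\right)\right) \left(-8\right) = \left(-3 - 2 E\right) \left(-8\right) = 24 + 16 E$)
$\frac{1}{- \frac{108}{6 \left(-4\right) \left(-6\right)} + H{\left(9 \right)}} = \frac{1}{- \frac{108}{6 \left(-4\right) \left(-6\right)} + \left(24 + 16 \cdot 9\right)} = \frac{1}{- \frac{108}{\left(-24\right) \left(-6\right)} + \left(24 + 144\right)} = \frac{1}{- \frac{108}{144} + 168} = \frac{1}{\left(-108\right) \frac{1}{144} + 168} = \frac{1}{- \frac{3}{4} + 168} = \frac{1}{\frac{669}{4}} = \frac{4}{669}$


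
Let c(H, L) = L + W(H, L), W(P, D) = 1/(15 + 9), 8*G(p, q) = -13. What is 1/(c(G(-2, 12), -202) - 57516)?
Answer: -24/1385231 ≈ -1.7326e-5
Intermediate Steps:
G(p, q) = -13/8 (G(p, q) = (⅛)*(-13) = -13/8)
W(P, D) = 1/24
c(H, L) = 1/24 + L (c(H, L) = L + 1/24 = 1/24 + L)
1/(c(G(-2, 12), -202) - 57516) = 1/((1/24 - 202) - 57516) = 1/(-4847/24 - 57516) = 1/(-1385231/24) = -24/1385231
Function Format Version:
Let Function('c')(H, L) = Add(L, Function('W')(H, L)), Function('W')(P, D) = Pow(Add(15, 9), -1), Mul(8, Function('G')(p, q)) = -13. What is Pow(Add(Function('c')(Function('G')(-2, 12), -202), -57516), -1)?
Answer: Rational(-24, 1385231) ≈ -1.7326e-5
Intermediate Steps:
Function('G')(p, q) = Rational(-13, 8) (Function('G')(p, q) = Mul(Rational(1, 8), -13) = Rational(-13, 8))
Function('W')(P, D) = Rational(1, 24) (Function('W')(P, D) = Pow(24, -1) = Rational(1, 24))
Function('c')(H, L) = Add(Rational(1, 24), L) (Function('c')(H, L) = Add(L, Rational(1, 24)) = Add(Rational(1, 24), L))
Pow(Add(Function('c')(Function('G')(-2, 12), -202), -57516), -1) = Pow(Add(Add(Rational(1, 24), -202), -57516), -1) = Pow(Add(Rational(-4847, 24), -57516), -1) = Pow(Rational(-1385231, 24), -1) = Rational(-24, 1385231)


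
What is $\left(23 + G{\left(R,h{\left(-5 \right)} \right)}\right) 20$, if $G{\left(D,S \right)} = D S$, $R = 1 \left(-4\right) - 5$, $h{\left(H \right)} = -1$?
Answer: $640$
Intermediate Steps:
$R = -9$ ($R = -4 - 5 = -9$)
$\left(23 + G{\left(R,h{\left(-5 \right)} \right)}\right) 20 = \left(23 - -9\right) 20 = \left(23 + 9\right) 20 = 32 \cdot 20 = 640$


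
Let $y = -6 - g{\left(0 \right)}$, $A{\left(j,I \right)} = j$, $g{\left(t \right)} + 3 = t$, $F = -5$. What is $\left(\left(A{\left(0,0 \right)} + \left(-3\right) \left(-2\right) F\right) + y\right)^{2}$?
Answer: $1089$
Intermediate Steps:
$g{\left(t \right)} = -3 + t$
$y = -3$ ($y = -6 - \left(-3 + 0\right) = -6 - -3 = -6 + 3 = -3$)
$\left(\left(A{\left(0,0 \right)} + \left(-3\right) \left(-2\right) F\right) + y\right)^{2} = \left(\left(0 + \left(-3\right) \left(-2\right) \left(-5\right)\right) - 3\right)^{2} = \left(\left(0 + 6 \left(-5\right)\right) - 3\right)^{2} = \left(\left(0 - 30\right) - 3\right)^{2} = \left(-30 - 3\right)^{2} = \left(-33\right)^{2} = 1089$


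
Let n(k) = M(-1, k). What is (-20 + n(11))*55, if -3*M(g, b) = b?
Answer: -3905/3 ≈ -1301.7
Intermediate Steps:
M(g, b) = -b/3
n(k) = -k/3
(-20 + n(11))*55 = (-20 - 1/3*11)*55 = (-20 - 11/3)*55 = -71/3*55 = -3905/3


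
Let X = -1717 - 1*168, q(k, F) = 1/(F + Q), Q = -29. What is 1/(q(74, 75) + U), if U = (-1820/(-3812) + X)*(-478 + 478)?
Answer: 46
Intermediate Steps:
q(k, F) = 1/(-29 + F) (q(k, F) = 1/(F - 29) = 1/(-29 + F))
X = -1885 (X = -1717 - 168 = -1885)
U = 0 (U = (-1820/(-3812) - 1885)*(-478 + 478) = (-1820*(-1/3812) - 1885)*0 = (455/953 - 1885)*0 = -1795950/953*0 = 0)
1/(q(74, 75) + U) = 1/(1/(-29 + 75) + 0) = 1/(1/46 + 0) = 1/(1/46) = 46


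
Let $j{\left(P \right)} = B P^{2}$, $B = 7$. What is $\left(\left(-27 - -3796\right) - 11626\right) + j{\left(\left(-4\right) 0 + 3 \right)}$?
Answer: $-7794$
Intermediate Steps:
$j{\left(P \right)} = 7 P^{2}$
$\left(\left(-27 - -3796\right) - 11626\right) + j{\left(\left(-4\right) 0 + 3 \right)} = \left(\left(-27 - -3796\right) - 11626\right) + 7 \left(\left(-4\right) 0 + 3\right)^{2} = \left(\left(-27 + 3796\right) - 11626\right) + 7 \left(0 + 3\right)^{2} = \left(3769 - 11626\right) + 7 \cdot 3^{2} = -7857 + 7 \cdot 9 = -7857 + 63 = -7794$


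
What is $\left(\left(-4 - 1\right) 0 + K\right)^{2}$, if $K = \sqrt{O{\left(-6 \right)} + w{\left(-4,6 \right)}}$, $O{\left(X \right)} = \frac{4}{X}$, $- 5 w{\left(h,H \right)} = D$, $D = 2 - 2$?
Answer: $- \frac{2}{3} \approx -0.66667$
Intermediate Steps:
$D = 0$ ($D = 2 - 2 = 0$)
$w{\left(h,H \right)} = 0$ ($w{\left(h,H \right)} = \left(- \frac{1}{5}\right) 0 = 0$)
$K = \frac{i \sqrt{6}}{3}$ ($K = \sqrt{\frac{4}{-6} + 0} = \sqrt{4 \left(- \frac{1}{6}\right) + 0} = \sqrt{- \frac{2}{3} + 0} = \sqrt{- \frac{2}{3}} = \frac{i \sqrt{6}}{3} \approx 0.8165 i$)
$\left(\left(-4 - 1\right) 0 + K\right)^{2} = \left(\left(-4 - 1\right) 0 + \frac{i \sqrt{6}}{3}\right)^{2} = \left(\left(-5\right) 0 + \frac{i \sqrt{6}}{3}\right)^{2} = \left(0 + \frac{i \sqrt{6}}{3}\right)^{2} = \left(\frac{i \sqrt{6}}{3}\right)^{2} = - \frac{2}{3}$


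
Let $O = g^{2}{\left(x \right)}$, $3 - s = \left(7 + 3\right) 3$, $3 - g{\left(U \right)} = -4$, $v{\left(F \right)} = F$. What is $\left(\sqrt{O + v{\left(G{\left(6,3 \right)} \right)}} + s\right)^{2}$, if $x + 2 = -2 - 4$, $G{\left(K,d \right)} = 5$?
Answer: $783 - 162 \sqrt{6} \approx 386.18$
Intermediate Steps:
$x = -8$ ($x = -2 - 6 = -8$)
$g{\left(U \right)} = 7$ ($g{\left(U \right)} = 3 - -4 = 3 + 4 = 7$)
$s = -27$ ($s = 3 - \left(7 + 3\right) 3 = 3 - 10 \cdot 3 = 3 - 30 = -27$)
$O = 49$ ($O = 7^{2} = 49$)
$\left(\sqrt{O + v{\left(G{\left(6,3 \right)} \right)}} + s\right)^{2} = \left(\sqrt{49 + 5} - 27\right)^{2} = \left(\sqrt{54} - 27\right)^{2} = \left(3 \sqrt{6} - 27\right)^{2} = \left(-27 + 3 \sqrt{6}\right)^{2}$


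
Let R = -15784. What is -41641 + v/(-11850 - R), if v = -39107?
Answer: -163854801/3934 ≈ -41651.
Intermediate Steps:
-41641 + v/(-11850 - R) = -41641 - 39107/(-11850 - 1*(-15784)) = -41641 - 39107/(-11850 + 15784) = -41641 - 39107/3934 = -163854801/3934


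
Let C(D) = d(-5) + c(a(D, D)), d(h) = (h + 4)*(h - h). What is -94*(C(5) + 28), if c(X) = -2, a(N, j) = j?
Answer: -2444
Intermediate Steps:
d(h) = 0 (d(h) = (4 + h)*0 = 0)
C(D) = -2 (C(D) = 0 - 2 = -2)
-94*(C(5) + 28) = -94*(-2 + 28) = -94*26 = -2444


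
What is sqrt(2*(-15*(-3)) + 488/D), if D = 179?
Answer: sqrt(2971042)/179 ≈ 9.6294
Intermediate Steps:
sqrt(2*(-15*(-3)) + 488/D) = sqrt(2*(-15*(-3)) + 488/179) = sqrt(2*45 + 488*(1/179)) = sqrt(90 + 488/179) = sqrt(16598/179) = sqrt(2971042)/179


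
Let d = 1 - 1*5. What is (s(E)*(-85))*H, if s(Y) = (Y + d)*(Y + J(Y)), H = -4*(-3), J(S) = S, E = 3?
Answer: 6120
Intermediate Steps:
d = -4 (d = 1 - 5 = -4)
H = 12
s(Y) = 2*Y*(-4 + Y) (s(Y) = (Y - 4)*(Y + Y) = (-4 + Y)*(2*Y) = 2*Y*(-4 + Y))
(s(E)*(-85))*H = ((2*3*(-4 + 3))*(-85))*12 = ((2*3*(-1))*(-85))*12 = -6*(-85)*12 = 510*12 = 6120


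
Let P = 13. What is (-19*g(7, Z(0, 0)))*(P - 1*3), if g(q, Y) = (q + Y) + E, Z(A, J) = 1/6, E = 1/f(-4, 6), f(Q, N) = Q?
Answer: -7885/6 ≈ -1314.2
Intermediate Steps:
E = -1/4 (E = 1/(-4) = -1/4 ≈ -0.25000)
Z(A, J) = 1/6 (Z(A, J) = 1*(1/6) = 1/6)
g(q, Y) = -1/4 + Y + q (g(q, Y) = (q + Y) - 1/4 = (Y + q) - 1/4 = -1/4 + Y + q)
(-19*g(7, Z(0, 0)))*(P - 1*3) = (-19*(-1/4 + 1/6 + 7))*(13 - 1*3) = (-19*83/12)*(13 - 3) = -1577/12*10 = -7885/6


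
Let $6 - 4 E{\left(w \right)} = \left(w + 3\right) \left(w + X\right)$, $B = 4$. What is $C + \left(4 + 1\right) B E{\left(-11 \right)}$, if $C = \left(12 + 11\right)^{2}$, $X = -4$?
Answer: $-41$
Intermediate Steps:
$E{\left(w \right)} = \frac{3}{2} - \frac{\left(-4 + w\right) \left(3 + w\right)}{4}$ ($E{\left(w \right)} = \frac{3}{2} - \frac{\left(w + 3\right) \left(w - 4\right)}{4} = \frac{3}{2} - \frac{\left(3 + w\right) \left(-4 + w\right)}{4} = \frac{3}{2} - \frac{\left(-4 + w\right) \left(3 + w\right)}{4}$)
$C = 529$ ($C = 23^{2} = 529$)
$C + \left(4 + 1\right) B E{\left(-11 \right)} = 529 + \left(4 + 1\right) 4 \left(\frac{9}{2} - \frac{\left(-11\right)^{2}}{4} + \frac{1}{4} \left(-11\right)\right) = 529 + 5 \cdot 4 \left(\frac{9}{2} - \frac{121}{4} - \frac{11}{4}\right) = 529 + 20 \left(\frac{9}{2} - \frac{121}{4} - \frac{11}{4}\right) = 529 + 20 \left(- \frac{57}{2}\right) = 529 - 570 = -41$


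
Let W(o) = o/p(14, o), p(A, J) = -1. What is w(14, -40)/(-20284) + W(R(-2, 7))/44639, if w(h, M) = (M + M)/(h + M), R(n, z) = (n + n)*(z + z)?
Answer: 463614/420390971 ≈ 0.0011028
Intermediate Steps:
R(n, z) = 4*n*z (R(n, z) = (2*n)*(2*z) = 4*n*z)
w(h, M) = 2*M/(M + h) (w(h, M) = (2*M)/(M + h) = 2*M/(M + h))
W(o) = -o (W(o) = o/(-1) = o*(-1) = -o)
w(14, -40)/(-20284) + W(R(-2, 7))/44639 = (2*(-40)/(-40 + 14))/(-20284) - 4*(-2)*7/44639 = (2*(-40)/(-26))*(-1/20284) - 1*(-56)*(1/44639) = (2*(-40)*(-1/26))*(-1/20284) + 56*(1/44639) = (40/13)*(-1/20284) + 8/6377 = -10/65923 + 8/6377 = 463614/420390971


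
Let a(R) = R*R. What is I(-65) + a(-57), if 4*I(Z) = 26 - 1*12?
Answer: 6505/2 ≈ 3252.5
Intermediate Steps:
I(Z) = 7/2 (I(Z) = (26 - 1*12)/4 = (26 - 12)/4 = (¼)*14 = 7/2)
a(R) = R²
I(-65) + a(-57) = 7/2 + (-57)² = 7/2 + 3249 = 6505/2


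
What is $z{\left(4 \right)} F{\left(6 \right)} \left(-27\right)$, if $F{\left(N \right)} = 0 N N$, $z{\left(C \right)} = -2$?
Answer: $0$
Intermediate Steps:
$F{\left(N \right)} = 0$ ($F{\left(N \right)} = 0 N = 0$)
$z{\left(4 \right)} F{\left(6 \right)} \left(-27\right) = \left(-2\right) 0 \left(-27\right) = 0 \left(-27\right) = 0$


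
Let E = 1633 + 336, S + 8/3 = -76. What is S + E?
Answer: 5671/3 ≈ 1890.3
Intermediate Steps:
S = -236/3 (S = -8/3 - 76 = -236/3 ≈ -78.667)
E = 1969
S + E = -236/3 + 1969 = 5671/3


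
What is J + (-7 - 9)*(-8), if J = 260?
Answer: 388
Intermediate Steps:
J + (-7 - 9)*(-8) = 260 + (-7 - 9)*(-8) = 260 - 16*(-8) = 260 + 128 = 388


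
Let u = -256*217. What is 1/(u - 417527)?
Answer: -1/473079 ≈ -2.1138e-6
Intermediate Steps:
u = -55552
1/(u - 417527) = 1/(-55552 - 417527) = 1/(-473079) = -1/473079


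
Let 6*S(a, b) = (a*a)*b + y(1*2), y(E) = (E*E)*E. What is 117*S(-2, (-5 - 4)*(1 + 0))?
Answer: -546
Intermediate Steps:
y(E) = E**3 (y(E) = E**2*E = E**3)
S(a, b) = 4/3 + b*a**2/6 (S(a, b) = ((a*a)*b + (1*2)**3)/6 = (a**2*b + 2**3)/6 = (b*a**2 + 8)/6 = (8 + b*a**2)/6 = 4/3 + b*a**2/6)
117*S(-2, (-5 - 4)*(1 + 0)) = 117*(4/3 + (1/6)*((-5 - 4)*(1 + 0))*(-2)**2) = 117*(4/3 + (1/6)*(-9*1)*4) = 117*(4/3 + (1/6)*(-9)*4) = 117*(4/3 - 6) = 117*(-14/3) = -546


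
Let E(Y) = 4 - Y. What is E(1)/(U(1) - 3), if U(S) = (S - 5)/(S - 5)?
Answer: -3/2 ≈ -1.5000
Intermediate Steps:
U(S) = 1 (U(S) = (-5 + S)/(-5 + S) = 1)
E(1)/(U(1) - 3) = (4 - 1*1)/(1 - 3) = (4 - 1)/(-2) = -½*3 = -3/2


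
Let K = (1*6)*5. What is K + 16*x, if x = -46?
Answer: -706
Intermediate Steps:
K = 30 (K = 6*5 = 30)
K + 16*x = 30 + 16*(-46) = 30 - 736 = -706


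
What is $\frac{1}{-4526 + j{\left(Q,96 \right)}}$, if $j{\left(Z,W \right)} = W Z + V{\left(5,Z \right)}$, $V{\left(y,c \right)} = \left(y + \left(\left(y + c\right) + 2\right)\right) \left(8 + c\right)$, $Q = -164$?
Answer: $\frac{1}{3442} \approx 0.00029053$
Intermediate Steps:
$V{\left(y,c \right)} = \left(8 + c\right) \left(2 + c + 2 y\right)$ ($V{\left(y,c \right)} = \left(y + \left(\left(c + y\right) + 2\right)\right) \left(8 + c\right) = \left(y + \left(2 + c + y\right)\right) \left(8 + c\right) = \left(2 + c + 2 y\right) \left(8 + c\right) = \left(8 + c\right) \left(2 + c + 2 y\right)$)
$j{\left(Z,W \right)} = 96 + Z^{2} + 20 Z + W Z$ ($j{\left(Z,W \right)} = W Z + \left(16 + Z^{2} + 10 Z + 16 \cdot 5 + 2 Z 5\right) = W Z + \left(16 + Z^{2} + 10 Z + 80 + 10 Z\right) = W Z + \left(96 + Z^{2} + 20 Z\right) = 96 + Z^{2} + 20 Z + W Z$)
$\frac{1}{-4526 + j{\left(Q,96 \right)}} = \frac{1}{-4526 + \left(96 + \left(-164\right)^{2} + 20 \left(-164\right) + 96 \left(-164\right)\right)} = \frac{1}{-4526 + \left(96 + 26896 - 3280 - 15744\right)} = \frac{1}{-4526 + 7968} = \frac{1}{3442}$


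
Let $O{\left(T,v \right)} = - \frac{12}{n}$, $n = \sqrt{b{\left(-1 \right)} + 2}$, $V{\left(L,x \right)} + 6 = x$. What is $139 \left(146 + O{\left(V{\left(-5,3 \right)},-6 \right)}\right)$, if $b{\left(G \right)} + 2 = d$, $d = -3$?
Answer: $20294 + 556 i \sqrt{3} \approx 20294.0 + 963.02 i$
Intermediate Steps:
$b{\left(G \right)} = -5$ ($b{\left(G \right)} = -2 - 3 = -5$)
$V{\left(L,x \right)} = -6 + x$
$n = i \sqrt{3}$ ($n = \sqrt{-5 + 2} = \sqrt{-3} = i \sqrt{3} \approx 1.732 i$)
$O{\left(T,v \right)} = 4 i \sqrt{3}$ ($O{\left(T,v \right)} = - \frac{12}{i \sqrt{3}} = - 12 \left(- \frac{i \sqrt{3}}{3}\right) = 4 i \sqrt{3}$)
$139 \left(146 + O{\left(V{\left(-5,3 \right)},-6 \right)}\right) = 139 \left(146 + 4 i \sqrt{3}\right) = 20294 + 556 i \sqrt{3}$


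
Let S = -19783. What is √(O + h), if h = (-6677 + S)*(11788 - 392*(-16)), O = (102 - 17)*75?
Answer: 5*I*√19114449 ≈ 21860.0*I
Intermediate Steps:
O = 6375 (O = 85*75 = 6375)
h = -477867600 (h = (-6677 - 19783)*(11788 - 392*(-16)) = -26460*(11788 + 6272) = -26460*18060 = -477867600)
√(O + h) = √(6375 - 477867600) = √(-477861225) = 5*I*√19114449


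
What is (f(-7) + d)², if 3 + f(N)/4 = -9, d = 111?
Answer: 3969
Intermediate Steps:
f(N) = -48 (f(N) = -12 + 4*(-9) = -12 - 36 = -48)
(f(-7) + d)² = (-48 + 111)² = 63² = 3969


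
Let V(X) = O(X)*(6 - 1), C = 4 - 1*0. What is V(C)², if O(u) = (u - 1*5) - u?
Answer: 625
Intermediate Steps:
O(u) = -5 (O(u) = (u - 5) - u = (-5 + u) - u = -5)
C = 4 (C = 4 + 0 = 4)
V(X) = -25 (V(X) = -5*(6 - 1) = -5*5 = -25)
V(C)² = (-25)² = 625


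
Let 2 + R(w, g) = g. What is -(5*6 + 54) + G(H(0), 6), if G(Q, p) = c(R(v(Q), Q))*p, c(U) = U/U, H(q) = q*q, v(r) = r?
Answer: -78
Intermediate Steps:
R(w, g) = -2 + g
H(q) = q²
c(U) = 1
G(Q, p) = p (G(Q, p) = 1*p = p)
-(5*6 + 54) + G(H(0), 6) = -(5*6 + 54) + 6 = -(30 + 54) + 6 = -1*84 + 6 = -84 + 6 = -78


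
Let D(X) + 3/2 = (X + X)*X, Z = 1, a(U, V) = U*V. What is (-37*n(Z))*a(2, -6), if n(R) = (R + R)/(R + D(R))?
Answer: 592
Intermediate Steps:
D(X) = -3/2 + 2*X**2 (D(X) = -3/2 + (X + X)*X = -3/2 + (2*X)*X = -3/2 + 2*X**2)
n(R) = 2*R/(-3/2 + R + 2*R**2) (n(R) = (R + R)/(R + (-3/2 + 2*R**2)) = (2*R)/(-3/2 + R + 2*R**2) = 2*R/(-3/2 + R + 2*R**2))
(-37*n(Z))*a(2, -6) = (-148/(-3 + 2*1 + 4*1**2))*(2*(-6)) = -148/(-3 + 2 + 4*1)*(-12) = -148/(-3 + 2 + 4)*(-12) = -148/3*(-12) = 592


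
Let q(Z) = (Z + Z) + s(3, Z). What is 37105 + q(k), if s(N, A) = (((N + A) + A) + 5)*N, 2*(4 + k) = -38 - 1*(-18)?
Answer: 37017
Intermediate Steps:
k = -14 (k = -4 + (-38 - 1*(-18))/2 = -4 + (-38 + 18)/2 = -4 + (½)*(-20) = -4 - 10 = -14)
s(N, A) = N*(5 + N + 2*A) (s(N, A) = (((A + N) + A) + 5)*N = ((N + 2*A) + 5)*N = (5 + N + 2*A)*N = N*(5 + N + 2*A))
q(Z) = 24 + 8*Z (q(Z) = (Z + Z) + 3*(5 + 3 + 2*Z) = 2*Z + 3*(8 + 2*Z) = 2*Z + (24 + 6*Z) = 24 + 8*Z)
37105 + q(k) = 37105 + (24 + 8*(-14)) = 37105 + (24 - 112) = 37105 - 88 = 37017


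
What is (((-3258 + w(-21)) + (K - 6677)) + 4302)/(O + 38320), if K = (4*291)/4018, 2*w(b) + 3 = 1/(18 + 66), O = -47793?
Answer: 271658797/456750168 ≈ 0.59476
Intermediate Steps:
w(b) = -251/168 (w(b) = -3/2 + 1/(2*(18 + 66)) = -3/2 + (½)/84 = -3/2 + (½)*(1/84) = -3/2 + 1/168 = -251/168)
K = 582/2009 (K = 1164*(1/4018) = 582/2009 ≈ 0.28970)
(((-3258 + w(-21)) + (K - 6677)) + 4302)/(O + 38320) = (((-3258 - 251/168) + (582/2009 - 6677)) + 4302)/(-47793 + 38320) = ((-547595/168 - 13413511/2009) + 4302)/(-9473) = (-479084029/48216 + 4302)*(-1/9473) = -271658797/48216*(-1/9473) = 271658797/456750168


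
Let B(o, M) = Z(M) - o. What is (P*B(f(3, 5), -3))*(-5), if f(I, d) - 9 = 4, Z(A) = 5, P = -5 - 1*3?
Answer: -320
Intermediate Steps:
P = -8 (P = -5 - 3 = -8)
f(I, d) = 13 (f(I, d) = 9 + 4 = 13)
B(o, M) = 5 - o
(P*B(f(3, 5), -3))*(-5) = -8*(5 - 1*13)*(-5) = -8*(5 - 13)*(-5) = -8*(-8)*(-5) = 64*(-5) = -320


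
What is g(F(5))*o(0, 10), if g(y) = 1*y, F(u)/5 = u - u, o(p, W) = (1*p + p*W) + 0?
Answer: 0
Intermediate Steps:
o(p, W) = p + W*p (o(p, W) = (p + W*p) + 0 = p + W*p)
F(u) = 0 (F(u) = 5*(u - u) = 5*0 = 0)
g(y) = y
g(F(5))*o(0, 10) = 0*(0*(1 + 10)) = 0*(0*11) = 0*0 = 0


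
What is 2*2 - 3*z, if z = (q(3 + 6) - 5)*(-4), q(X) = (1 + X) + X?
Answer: 172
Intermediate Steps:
q(X) = 1 + 2*X
z = -56 (z = ((1 + 2*(3 + 6)) - 5)*(-4) = ((1 + 2*9) - 5)*(-4) = ((1 + 18) - 5)*(-4) = (19 - 5)*(-4) = 14*(-4) = -56)
2*2 - 3*z = 2*2 - 3*(-56) = 4 + 168 = 172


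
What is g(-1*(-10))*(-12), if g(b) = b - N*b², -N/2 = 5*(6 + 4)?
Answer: -120120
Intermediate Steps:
N = -100 (N = -10*(6 + 4) = -10*10 = -2*50 = -100)
g(b) = b + 100*b² (g(b) = b - (-100)*b² = b + 100*b²)
g(-1*(-10))*(-12) = ((-1*(-10))*(1 + 100*(-1*(-10))))*(-12) = (10*(1 + 100*10))*(-12) = (10*(1 + 1000))*(-12) = (10*1001)*(-12) = 10010*(-12) = -120120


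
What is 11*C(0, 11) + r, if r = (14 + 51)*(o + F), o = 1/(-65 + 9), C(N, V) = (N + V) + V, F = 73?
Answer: 279207/56 ≈ 4985.8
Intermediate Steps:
C(N, V) = N + 2*V
o = -1/56 (o = 1/(-56) = -1/56 ≈ -0.017857)
r = 265655/56 (r = (14 + 51)*(-1/56 + 73) = 65*(4087/56) = 265655/56 ≈ 4743.8)
11*C(0, 11) + r = 11*(0 + 2*11) + 265655/56 = 11*(0 + 22) + 265655/56 = 11*22 + 265655/56 = 242 + 265655/56 = 279207/56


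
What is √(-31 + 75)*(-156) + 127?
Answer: 127 - 312*√11 ≈ -907.79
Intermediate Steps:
√(-31 + 75)*(-156) + 127 = √44*(-156) + 127 = (2*√11)*(-156) + 127 = -312*√11 + 127 = 127 - 312*√11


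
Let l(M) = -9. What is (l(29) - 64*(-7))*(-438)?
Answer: -192282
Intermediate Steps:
(l(29) - 64*(-7))*(-438) = (-9 - 64*(-7))*(-438) = (-9 + 448)*(-438) = 439*(-438) = -192282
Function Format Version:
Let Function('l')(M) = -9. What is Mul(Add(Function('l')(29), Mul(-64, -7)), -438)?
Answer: -192282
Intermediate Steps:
Mul(Add(Function('l')(29), Mul(-64, -7)), -438) = Mul(Add(-9, Mul(-64, -7)), -438) = Mul(Add(-9, 448), -438) = Mul(439, -438) = -192282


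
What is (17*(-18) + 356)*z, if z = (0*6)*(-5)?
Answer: 0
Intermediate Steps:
z = 0 (z = 0*(-5) = 0)
(17*(-18) + 356)*z = (17*(-18) + 356)*0 = (-306 + 356)*0 = 50*0 = 0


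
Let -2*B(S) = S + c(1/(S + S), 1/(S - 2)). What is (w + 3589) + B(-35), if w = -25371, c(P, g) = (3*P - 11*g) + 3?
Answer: -112748539/5180 ≈ -21766.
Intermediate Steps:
c(P, g) = 3 - 11*g + 3*P (c(P, g) = (-11*g + 3*P) + 3 = 3 - 11*g + 3*P)
B(S) = -3/2 - 3/(4*S) - S/2 + 11/(2*(-2 + S)) (B(S) = -(S + (3 - 11/(S - 2) + 3/(S + S)))/2 = -(S + (3 - 11/(-2 + S) + 3/((2*S))))/2 = -(S + (3 - 11/(-2 + S) + 3*(1/(2*S))))/2 = -(S + (3 - 11/(-2 + S) + 3/(2*S)))/2 = -(3 + S - 11/(-2 + S) + 3/(2*S))/2 = -3/2 - 3/(4*S) - S/2 + 11/(2*(-2 + S)))
(w + 3589) + B(-35) = (-25371 + 3589) + (1/4)*(6 - 2*(-35)**2 - 2*(-35)**3 + 31*(-35))/(-35*(-2 - 35)) = -21782 + (1/4)*(-1/35)*(6 - 2*1225 - 2*(-42875) - 1085)/(-37) = -21782 + (1/4)*(-1/35)*(-1/37)*(6 - 2450 + 85750 - 1085) = -21782 + (1/4)*(-1/35)*(-1/37)*82221 = -21782 + 82221/5180 = -112748539/5180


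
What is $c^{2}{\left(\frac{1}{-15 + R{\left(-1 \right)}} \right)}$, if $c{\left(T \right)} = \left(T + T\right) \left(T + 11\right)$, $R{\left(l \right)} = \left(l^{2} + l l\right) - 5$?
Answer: $\frac{38809}{26244} \approx 1.4788$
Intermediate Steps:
$R{\left(l \right)} = -5 + 2 l^{2}$ ($R{\left(l \right)} = \left(l^{2} + l^{2}\right) - 5 = 2 l^{2} - 5 = -5 + 2 l^{2}$)
$c{\left(T \right)} = 2 T \left(11 + T\right)$
$c^{2}{\left(\frac{1}{-15 + R{\left(-1 \right)}} \right)} = \left(\frac{2 \left(11 + \frac{1}{-15 - \left(5 - 2 \left(-1\right)^{2}\right)}\right)}{-15 - \left(5 - 2 \left(-1\right)^{2}\right)}\right)^{2} = \left(\frac{2 \left(11 + \frac{1}{-15 + \left(-5 + 2 \cdot 1\right)}\right)}{-15 + \left(-5 + 2 \cdot 1\right)}\right)^{2} = \left(\frac{2 \left(11 + \frac{1}{-15 + \left(-5 + 2\right)}\right)}{-15 + \left(-5 + 2\right)}\right)^{2} = \left(\frac{2 \left(11 + \frac{1}{-15 - 3}\right)}{-15 - 3}\right)^{2} = \left(\frac{2 \left(11 + \frac{1}{-18}\right)}{-18}\right)^{2} = \left(2 \left(- \frac{1}{18}\right) \left(11 - \frac{1}{18}\right)\right)^{2} = \left(2 \left(- \frac{1}{18}\right) \frac{197}{18}\right)^{2} = \left(- \frac{197}{162}\right)^{2} = \frac{38809}{26244}$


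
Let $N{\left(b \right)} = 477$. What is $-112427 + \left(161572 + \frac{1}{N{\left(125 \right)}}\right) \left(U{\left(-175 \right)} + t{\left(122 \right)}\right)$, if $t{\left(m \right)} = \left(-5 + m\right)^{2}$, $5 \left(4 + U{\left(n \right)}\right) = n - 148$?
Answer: $\frac{1049668489159}{477} \approx 2.2006 \cdot 10^{9}$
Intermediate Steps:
$U{\left(n \right)} = - \frac{168}{5} + \frac{n}{5}$ ($U{\left(n \right)} = -4 + \frac{n - 148}{5} = -4 + \frac{-148 + n}{5} = -4 + \left(- \frac{148}{5} + \frac{n}{5}\right) = - \frac{168}{5} + \frac{n}{5}$)
$-112427 + \left(161572 + \frac{1}{N{\left(125 \right)}}\right) \left(U{\left(-175 \right)} + t{\left(122 \right)}\right) = -112427 + \left(161572 + \frac{1}{477}\right) \left(\left(- \frac{168}{5} + \frac{1}{5} \left(-175\right)\right) + \left(-5 + 122\right)^{2}\right) = -112427 + \left(161572 + \frac{1}{477}\right) \left(\left(- \frac{168}{5} - 35\right) + 117^{2}\right) = -112427 + \frac{77069845 \left(- \frac{343}{5} + 13689\right)}{477} = -112427 + \frac{77069845}{477} \cdot \frac{68102}{5} = -112427 + \frac{1049722116838}{477} = \frac{1049668489159}{477}$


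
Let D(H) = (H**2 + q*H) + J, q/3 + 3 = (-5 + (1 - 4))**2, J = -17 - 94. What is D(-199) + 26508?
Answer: 29581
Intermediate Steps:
J = -111
q = 183 (q = -9 + 3*(-5 + (1 - 4))**2 = -9 + 3*(-5 - 3)**2 = -9 + 3*(-8)**2 = -9 + 3*64 = -9 + 192 = 183)
D(H) = -111 + H**2 + 183*H (D(H) = (H**2 + 183*H) - 111 = -111 + H**2 + 183*H)
D(-199) + 26508 = (-111 + (-199)**2 + 183*(-199)) + 26508 = (-111 + 39601 - 36417) + 26508 = 3073 + 26508 = 29581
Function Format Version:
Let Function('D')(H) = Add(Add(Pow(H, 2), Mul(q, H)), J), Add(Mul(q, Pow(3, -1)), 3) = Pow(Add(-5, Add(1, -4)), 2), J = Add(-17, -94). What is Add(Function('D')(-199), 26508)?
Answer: 29581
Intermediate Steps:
J = -111
q = 183 (q = Add(-9, Mul(3, Pow(Add(-5, Add(1, -4)), 2))) = Add(-9, Mul(3, Pow(Add(-5, -3), 2))) = Add(-9, Mul(3, Pow(-8, 2))) = Add(-9, Mul(3, 64)) = Add(-9, 192) = 183)
Function('D')(H) = Add(-111, Pow(H, 2), Mul(183, H)) (Function('D')(H) = Add(Add(Pow(H, 2), Mul(183, H)), -111) = Add(-111, Pow(H, 2), Mul(183, H)))
Add(Function('D')(-199), 26508) = Add(Add(-111, Pow(-199, 2), Mul(183, -199)), 26508) = Add(Add(-111, 39601, -36417), 26508) = Add(3073, 26508) = 29581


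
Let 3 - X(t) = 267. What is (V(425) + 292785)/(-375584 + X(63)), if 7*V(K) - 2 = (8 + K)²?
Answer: -1118493/1315468 ≈ -0.85026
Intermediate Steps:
V(K) = 2/7 + (8 + K)²/7
X(t) = -264 (X(t) = 3 - 1*267 = 3 - 267 = -264)
(V(425) + 292785)/(-375584 + X(63)) = ((2/7 + (8 + 425)²/7) + 292785)/(-375584 - 264) = ((2/7 + (⅐)*433²) + 292785)/(-375848) = ((2/7 + (⅐)*187489) + 292785)*(-1/375848) = ((2/7 + 187489/7) + 292785)*(-1/375848) = (187491/7 + 292785)*(-1/375848) = (2236986/7)*(-1/375848) = -1118493/1315468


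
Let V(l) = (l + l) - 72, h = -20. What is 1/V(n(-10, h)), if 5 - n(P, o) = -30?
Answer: -½ ≈ -0.50000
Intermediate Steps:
n(P, o) = 35 (n(P, o) = 5 - 1*(-30) = 5 + 30 = 35)
V(l) = -72 + 2*l (V(l) = 2*l - 72 = -72 + 2*l)
1/V(n(-10, h)) = 1/(-72 + 2*35) = 1/(-72 + 70) = 1/(-2) = -½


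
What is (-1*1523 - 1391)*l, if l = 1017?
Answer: -2963538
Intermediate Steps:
(-1*1523 - 1391)*l = (-1*1523 - 1391)*1017 = (-1523 - 1391)*1017 = -2914*1017 = -2963538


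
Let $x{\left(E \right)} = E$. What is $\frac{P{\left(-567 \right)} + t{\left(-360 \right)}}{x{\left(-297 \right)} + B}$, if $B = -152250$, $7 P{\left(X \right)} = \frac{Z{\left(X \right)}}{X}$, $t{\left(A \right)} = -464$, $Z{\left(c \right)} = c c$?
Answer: $\frac{545}{152547} \approx 0.0035727$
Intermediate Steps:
$Z{\left(c \right)} = c^{2}$
$P{\left(X \right)} = \frac{X}{7}$ ($P{\left(X \right)} = \frac{X^{2} \frac{1}{X}}{7} = \frac{X}{7}$)
$\frac{P{\left(-567 \right)} + t{\left(-360 \right)}}{x{\left(-297 \right)} + B} = \frac{\frac{1}{7} \left(-567\right) - 464}{-297 - 152250} = \frac{-81 - 464}{-152547} = \left(-545\right) \left(- \frac{1}{152547}\right) = \frac{545}{152547}$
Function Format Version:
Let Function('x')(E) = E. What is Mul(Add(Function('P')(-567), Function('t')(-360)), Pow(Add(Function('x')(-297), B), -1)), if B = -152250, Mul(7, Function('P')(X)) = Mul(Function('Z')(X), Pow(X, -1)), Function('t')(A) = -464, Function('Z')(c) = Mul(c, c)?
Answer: Rational(545, 152547) ≈ 0.0035727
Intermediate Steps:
Function('Z')(c) = Pow(c, 2)
Function('P')(X) = Mul(Rational(1, 7), X) (Function('P')(X) = Mul(Rational(1, 7), Mul(Pow(X, 2), Pow(X, -1))) = Mul(Rational(1, 7), X))
Mul(Add(Function('P')(-567), Function('t')(-360)), Pow(Add(Function('x')(-297), B), -1)) = Mul(Add(Mul(Rational(1, 7), -567), -464), Pow(Add(-297, -152250), -1)) = Mul(Add(-81, -464), Pow(-152547, -1)) = Mul(-545, Rational(-1, 152547)) = Rational(545, 152547)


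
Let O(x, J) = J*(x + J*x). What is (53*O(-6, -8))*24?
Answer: -427392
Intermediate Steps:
(53*O(-6, -8))*24 = (53*(-8*(-6)*(1 - 8)))*24 = (53*(-8*(-6)*(-7)))*24 = (53*(-336))*24 = -17808*24 = -427392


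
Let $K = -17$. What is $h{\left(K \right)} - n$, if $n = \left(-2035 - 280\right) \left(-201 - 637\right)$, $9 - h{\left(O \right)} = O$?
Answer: $-1939944$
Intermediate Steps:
$h{\left(O \right)} = 9 - O$
$n = 1939970$ ($n = \left(-2315\right) \left(-838\right) = 1939970$)
$h{\left(K \right)} - n = \left(9 - -17\right) - 1939970 = \left(9 + 17\right) - 1939970 = 26 - 1939970 = -1939944$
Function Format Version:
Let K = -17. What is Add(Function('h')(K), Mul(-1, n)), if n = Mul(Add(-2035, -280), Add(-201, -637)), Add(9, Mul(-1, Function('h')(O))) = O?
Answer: -1939944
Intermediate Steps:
Function('h')(O) = Add(9, Mul(-1, O))
n = 1939970 (n = Mul(-2315, -838) = 1939970)
Add(Function('h')(K), Mul(-1, n)) = Add(Add(9, Mul(-1, -17)), Mul(-1, 1939970)) = Add(Add(9, 17), -1939970) = Add(26, -1939970) = -1939944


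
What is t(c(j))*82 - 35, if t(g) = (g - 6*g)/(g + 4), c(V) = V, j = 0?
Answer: -35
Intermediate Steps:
t(g) = -5*g/(4 + g) (t(g) = (-5*g)/(4 + g) = -5*g/(4 + g))
t(c(j))*82 - 35 = -5*0/(4 + 0)*82 - 35 = -5*0/4*82 - 35 = -5*0*¼*82 - 35 = 0*82 - 35 = 0 - 35 = -35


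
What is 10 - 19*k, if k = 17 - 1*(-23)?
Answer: -750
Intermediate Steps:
k = 40 (k = 17 + 23 = 40)
10 - 19*k = 10 - 19*40 = 10 - 760 = -750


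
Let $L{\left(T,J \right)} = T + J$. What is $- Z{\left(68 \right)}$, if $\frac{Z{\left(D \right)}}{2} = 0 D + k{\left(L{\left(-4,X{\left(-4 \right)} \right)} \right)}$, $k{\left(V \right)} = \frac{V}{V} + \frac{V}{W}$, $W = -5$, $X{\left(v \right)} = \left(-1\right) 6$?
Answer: $-6$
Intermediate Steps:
$X{\left(v \right)} = -6$
$L{\left(T,J \right)} = J + T$
$k{\left(V \right)} = 1 - \frac{V}{5}$ ($k{\left(V \right)} = \frac{V}{V} + \frac{V}{-5} = 1 + V \left(- \frac{1}{5}\right) = 1 - \frac{V}{5}$)
$Z{\left(D \right)} = 6$ ($Z{\left(D \right)} = 2 \left(0 D - \left(-1 + \frac{-6 - 4}{5}\right)\right) = 2 \left(0 + \left(1 - -2\right)\right) = 2 \left(0 + \left(1 + 2\right)\right) = 2 \left(0 + 3\right) = 2 \cdot 3 = 6$)
$- Z{\left(68 \right)} = \left(-1\right) 6 = -6$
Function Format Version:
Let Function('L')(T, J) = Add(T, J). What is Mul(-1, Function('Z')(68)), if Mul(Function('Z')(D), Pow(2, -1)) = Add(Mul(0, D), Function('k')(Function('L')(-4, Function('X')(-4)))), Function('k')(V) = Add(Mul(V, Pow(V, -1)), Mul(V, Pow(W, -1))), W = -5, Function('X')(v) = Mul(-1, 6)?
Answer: -6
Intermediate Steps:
Function('X')(v) = -6
Function('L')(T, J) = Add(J, T)
Function('k')(V) = Add(1, Mul(Rational(-1, 5), V)) (Function('k')(V) = Add(Mul(V, Pow(V, -1)), Mul(V, Pow(-5, -1))) = Add(1, Mul(V, Rational(-1, 5))) = Add(1, Mul(Rational(-1, 5), V)))
Function('Z')(D) = 6 (Function('Z')(D) = Mul(2, Add(Mul(0, D), Add(1, Mul(Rational(-1, 5), Add(-6, -4))))) = Mul(2, Add(0, Add(1, Mul(Rational(-1, 5), -10)))) = Mul(2, Add(0, Add(1, 2))) = Mul(2, Add(0, 3)) = Mul(2, 3) = 6)
Mul(-1, Function('Z')(68)) = Mul(-1, 6) = -6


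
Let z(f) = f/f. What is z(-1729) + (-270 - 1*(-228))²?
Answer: 1765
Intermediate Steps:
z(f) = 1
z(-1729) + (-270 - 1*(-228))² = 1 + (-270 - 1*(-228))² = 1 + (-270 + 228)² = 1 + (-42)² = 1 + 1764 = 1765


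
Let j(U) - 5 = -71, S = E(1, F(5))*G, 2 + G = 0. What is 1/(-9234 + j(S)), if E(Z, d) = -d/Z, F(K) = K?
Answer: -1/9300 ≈ -0.00010753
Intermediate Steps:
E(Z, d) = -d/Z
G = -2 (G = -2 + 0 = -2)
S = 10 (S = -1*5/1*(-2) = -1*5*1*(-2) = -5*(-2) = 10)
j(U) = -66 (j(U) = 5 - 71 = -66)
1/(-9234 + j(S)) = 1/(-9234 - 66) = 1/(-9300) = -1/9300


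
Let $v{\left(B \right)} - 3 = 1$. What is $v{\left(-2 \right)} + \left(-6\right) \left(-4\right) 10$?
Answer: $244$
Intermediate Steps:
$v{\left(B \right)} = 4$ ($v{\left(B \right)} = 3 + 1 = 4$)
$v{\left(-2 \right)} + \left(-6\right) \left(-4\right) 10 = 4 + \left(-6\right) \left(-4\right) 10 = 4 + 24 \cdot 10 = 4 + 240 = 244$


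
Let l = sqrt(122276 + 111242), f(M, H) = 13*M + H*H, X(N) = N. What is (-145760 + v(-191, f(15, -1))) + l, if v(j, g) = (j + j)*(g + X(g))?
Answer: -295504 + sqrt(233518) ≈ -2.9502e+5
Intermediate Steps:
f(M, H) = H**2 + 13*M (f(M, H) = 13*M + H**2 = H**2 + 13*M)
v(j, g) = 4*g*j (v(j, g) = (j + j)*(g + g) = (2*j)*(2*g) = 4*g*j)
l = sqrt(233518) ≈ 483.24
(-145760 + v(-191, f(15, -1))) + l = (-145760 + 4*((-1)**2 + 13*15)*(-191)) + sqrt(233518) = (-145760 + 4*(1 + 195)*(-191)) + sqrt(233518) = (-145760 + 4*196*(-191)) + sqrt(233518) = (-145760 - 149744) + sqrt(233518) = -295504 + sqrt(233518)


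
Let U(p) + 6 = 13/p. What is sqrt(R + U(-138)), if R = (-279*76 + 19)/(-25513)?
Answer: I*sqrt(65250533684982)/3520794 ≈ 2.2943*I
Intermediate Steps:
U(p) = -6 + 13/p
R = 21185/25513 (R = (-21204 + 19)*(-1/25513) = -21185*(-1/25513) = 21185/25513 ≈ 0.83036)
sqrt(R + U(-138)) = sqrt(21185/25513 + (-6 + 13/(-138))) = sqrt(21185/25513 + (-6 + 13*(-1/138))) = sqrt(21185/25513 + (-6 - 13/138)) = sqrt(21185/25513 - 841/138) = sqrt(-18532903/3520794) = I*sqrt(65250533684982)/3520794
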